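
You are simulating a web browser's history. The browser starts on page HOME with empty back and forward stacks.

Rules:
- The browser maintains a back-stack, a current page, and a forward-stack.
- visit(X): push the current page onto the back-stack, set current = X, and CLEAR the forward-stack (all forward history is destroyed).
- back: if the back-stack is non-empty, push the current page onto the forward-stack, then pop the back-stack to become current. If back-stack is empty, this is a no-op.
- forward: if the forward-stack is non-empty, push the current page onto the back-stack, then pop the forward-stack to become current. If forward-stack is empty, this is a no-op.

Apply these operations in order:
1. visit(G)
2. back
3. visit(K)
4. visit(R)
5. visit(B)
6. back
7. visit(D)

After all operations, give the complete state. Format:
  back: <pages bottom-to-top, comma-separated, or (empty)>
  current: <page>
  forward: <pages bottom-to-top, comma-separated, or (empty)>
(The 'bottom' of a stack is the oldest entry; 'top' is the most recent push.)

After 1 (visit(G)): cur=G back=1 fwd=0
After 2 (back): cur=HOME back=0 fwd=1
After 3 (visit(K)): cur=K back=1 fwd=0
After 4 (visit(R)): cur=R back=2 fwd=0
After 5 (visit(B)): cur=B back=3 fwd=0
After 6 (back): cur=R back=2 fwd=1
After 7 (visit(D)): cur=D back=3 fwd=0

Answer: back: HOME,K,R
current: D
forward: (empty)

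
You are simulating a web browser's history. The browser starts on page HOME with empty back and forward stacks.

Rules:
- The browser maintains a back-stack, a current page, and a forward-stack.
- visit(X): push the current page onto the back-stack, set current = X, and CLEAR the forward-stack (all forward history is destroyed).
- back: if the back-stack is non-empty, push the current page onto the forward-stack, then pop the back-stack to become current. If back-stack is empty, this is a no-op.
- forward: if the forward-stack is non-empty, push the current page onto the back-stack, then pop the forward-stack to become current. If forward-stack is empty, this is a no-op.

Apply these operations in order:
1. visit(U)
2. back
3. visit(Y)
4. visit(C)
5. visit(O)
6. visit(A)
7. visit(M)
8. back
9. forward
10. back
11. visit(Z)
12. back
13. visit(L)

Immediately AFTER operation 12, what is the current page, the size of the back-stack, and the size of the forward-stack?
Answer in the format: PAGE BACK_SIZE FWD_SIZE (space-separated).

After 1 (visit(U)): cur=U back=1 fwd=0
After 2 (back): cur=HOME back=0 fwd=1
After 3 (visit(Y)): cur=Y back=1 fwd=0
After 4 (visit(C)): cur=C back=2 fwd=0
After 5 (visit(O)): cur=O back=3 fwd=0
After 6 (visit(A)): cur=A back=4 fwd=0
After 7 (visit(M)): cur=M back=5 fwd=0
After 8 (back): cur=A back=4 fwd=1
After 9 (forward): cur=M back=5 fwd=0
After 10 (back): cur=A back=4 fwd=1
After 11 (visit(Z)): cur=Z back=5 fwd=0
After 12 (back): cur=A back=4 fwd=1

A 4 1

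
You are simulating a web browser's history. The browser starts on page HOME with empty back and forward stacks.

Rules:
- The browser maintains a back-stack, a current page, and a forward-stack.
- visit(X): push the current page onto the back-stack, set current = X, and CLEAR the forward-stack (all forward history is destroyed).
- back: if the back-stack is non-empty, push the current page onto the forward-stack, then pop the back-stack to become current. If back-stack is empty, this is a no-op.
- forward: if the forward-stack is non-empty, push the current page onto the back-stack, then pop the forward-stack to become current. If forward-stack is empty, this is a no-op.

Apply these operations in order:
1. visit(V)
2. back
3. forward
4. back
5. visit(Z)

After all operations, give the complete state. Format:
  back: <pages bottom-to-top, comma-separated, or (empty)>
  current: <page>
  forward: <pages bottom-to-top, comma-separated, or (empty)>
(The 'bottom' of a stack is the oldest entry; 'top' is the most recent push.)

After 1 (visit(V)): cur=V back=1 fwd=0
After 2 (back): cur=HOME back=0 fwd=1
After 3 (forward): cur=V back=1 fwd=0
After 4 (back): cur=HOME back=0 fwd=1
After 5 (visit(Z)): cur=Z back=1 fwd=0

Answer: back: HOME
current: Z
forward: (empty)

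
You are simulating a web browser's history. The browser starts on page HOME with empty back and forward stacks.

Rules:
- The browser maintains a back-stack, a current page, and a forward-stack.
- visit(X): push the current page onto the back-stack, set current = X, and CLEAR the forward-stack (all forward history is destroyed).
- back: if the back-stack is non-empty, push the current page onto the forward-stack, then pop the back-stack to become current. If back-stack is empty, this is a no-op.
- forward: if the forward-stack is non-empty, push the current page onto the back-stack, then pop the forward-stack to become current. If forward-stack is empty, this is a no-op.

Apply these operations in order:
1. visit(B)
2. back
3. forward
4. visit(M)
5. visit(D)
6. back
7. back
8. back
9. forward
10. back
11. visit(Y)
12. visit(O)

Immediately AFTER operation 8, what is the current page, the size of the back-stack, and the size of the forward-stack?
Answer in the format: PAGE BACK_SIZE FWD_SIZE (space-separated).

After 1 (visit(B)): cur=B back=1 fwd=0
After 2 (back): cur=HOME back=0 fwd=1
After 3 (forward): cur=B back=1 fwd=0
After 4 (visit(M)): cur=M back=2 fwd=0
After 5 (visit(D)): cur=D back=3 fwd=0
After 6 (back): cur=M back=2 fwd=1
After 7 (back): cur=B back=1 fwd=2
After 8 (back): cur=HOME back=0 fwd=3

HOME 0 3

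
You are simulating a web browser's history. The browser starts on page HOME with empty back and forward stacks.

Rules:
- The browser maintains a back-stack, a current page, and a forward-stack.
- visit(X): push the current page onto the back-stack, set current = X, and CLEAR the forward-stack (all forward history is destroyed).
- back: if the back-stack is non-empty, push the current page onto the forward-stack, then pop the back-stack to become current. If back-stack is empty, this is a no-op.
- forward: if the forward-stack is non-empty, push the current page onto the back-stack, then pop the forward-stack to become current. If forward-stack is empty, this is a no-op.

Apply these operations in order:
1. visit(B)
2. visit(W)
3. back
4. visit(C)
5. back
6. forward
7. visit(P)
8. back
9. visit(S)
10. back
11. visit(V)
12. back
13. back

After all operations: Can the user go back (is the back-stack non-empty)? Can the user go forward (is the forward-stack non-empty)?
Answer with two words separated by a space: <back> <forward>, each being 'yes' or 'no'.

Answer: yes yes

Derivation:
After 1 (visit(B)): cur=B back=1 fwd=0
After 2 (visit(W)): cur=W back=2 fwd=0
After 3 (back): cur=B back=1 fwd=1
After 4 (visit(C)): cur=C back=2 fwd=0
After 5 (back): cur=B back=1 fwd=1
After 6 (forward): cur=C back=2 fwd=0
After 7 (visit(P)): cur=P back=3 fwd=0
After 8 (back): cur=C back=2 fwd=1
After 9 (visit(S)): cur=S back=3 fwd=0
After 10 (back): cur=C back=2 fwd=1
After 11 (visit(V)): cur=V back=3 fwd=0
After 12 (back): cur=C back=2 fwd=1
After 13 (back): cur=B back=1 fwd=2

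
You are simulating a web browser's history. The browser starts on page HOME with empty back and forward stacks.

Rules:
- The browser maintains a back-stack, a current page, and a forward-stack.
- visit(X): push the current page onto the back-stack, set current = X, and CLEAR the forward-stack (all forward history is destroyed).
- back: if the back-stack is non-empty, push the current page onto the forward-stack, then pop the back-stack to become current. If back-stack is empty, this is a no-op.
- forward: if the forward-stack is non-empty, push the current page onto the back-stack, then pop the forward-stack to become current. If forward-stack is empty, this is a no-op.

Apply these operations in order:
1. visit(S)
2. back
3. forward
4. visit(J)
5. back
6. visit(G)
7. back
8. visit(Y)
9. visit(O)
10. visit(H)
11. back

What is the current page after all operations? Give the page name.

After 1 (visit(S)): cur=S back=1 fwd=0
After 2 (back): cur=HOME back=0 fwd=1
After 3 (forward): cur=S back=1 fwd=0
After 4 (visit(J)): cur=J back=2 fwd=0
After 5 (back): cur=S back=1 fwd=1
After 6 (visit(G)): cur=G back=2 fwd=0
After 7 (back): cur=S back=1 fwd=1
After 8 (visit(Y)): cur=Y back=2 fwd=0
After 9 (visit(O)): cur=O back=3 fwd=0
After 10 (visit(H)): cur=H back=4 fwd=0
After 11 (back): cur=O back=3 fwd=1

Answer: O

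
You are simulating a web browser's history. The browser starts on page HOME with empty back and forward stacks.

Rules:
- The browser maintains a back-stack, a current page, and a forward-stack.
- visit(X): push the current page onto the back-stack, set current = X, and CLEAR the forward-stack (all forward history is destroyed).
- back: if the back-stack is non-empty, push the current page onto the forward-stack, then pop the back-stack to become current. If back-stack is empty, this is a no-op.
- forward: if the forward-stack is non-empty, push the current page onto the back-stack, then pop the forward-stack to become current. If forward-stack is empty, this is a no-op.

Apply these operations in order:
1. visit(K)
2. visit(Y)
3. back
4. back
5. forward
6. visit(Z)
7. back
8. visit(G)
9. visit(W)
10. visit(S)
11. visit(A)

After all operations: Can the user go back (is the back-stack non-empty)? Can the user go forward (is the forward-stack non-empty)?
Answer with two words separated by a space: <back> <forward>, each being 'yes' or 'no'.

Answer: yes no

Derivation:
After 1 (visit(K)): cur=K back=1 fwd=0
After 2 (visit(Y)): cur=Y back=2 fwd=0
After 3 (back): cur=K back=1 fwd=1
After 4 (back): cur=HOME back=0 fwd=2
After 5 (forward): cur=K back=1 fwd=1
After 6 (visit(Z)): cur=Z back=2 fwd=0
After 7 (back): cur=K back=1 fwd=1
After 8 (visit(G)): cur=G back=2 fwd=0
After 9 (visit(W)): cur=W back=3 fwd=0
After 10 (visit(S)): cur=S back=4 fwd=0
After 11 (visit(A)): cur=A back=5 fwd=0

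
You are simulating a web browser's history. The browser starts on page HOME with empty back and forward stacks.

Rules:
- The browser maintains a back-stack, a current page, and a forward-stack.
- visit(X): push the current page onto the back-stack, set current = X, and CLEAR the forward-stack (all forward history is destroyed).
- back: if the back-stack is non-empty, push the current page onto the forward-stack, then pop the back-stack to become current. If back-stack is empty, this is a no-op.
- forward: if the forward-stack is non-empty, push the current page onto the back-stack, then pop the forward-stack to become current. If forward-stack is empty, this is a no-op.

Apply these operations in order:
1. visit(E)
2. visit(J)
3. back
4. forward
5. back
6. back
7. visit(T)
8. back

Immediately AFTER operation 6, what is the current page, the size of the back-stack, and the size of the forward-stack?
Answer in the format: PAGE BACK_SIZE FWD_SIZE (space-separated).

After 1 (visit(E)): cur=E back=1 fwd=0
After 2 (visit(J)): cur=J back=2 fwd=0
After 3 (back): cur=E back=1 fwd=1
After 4 (forward): cur=J back=2 fwd=0
After 5 (back): cur=E back=1 fwd=1
After 6 (back): cur=HOME back=0 fwd=2

HOME 0 2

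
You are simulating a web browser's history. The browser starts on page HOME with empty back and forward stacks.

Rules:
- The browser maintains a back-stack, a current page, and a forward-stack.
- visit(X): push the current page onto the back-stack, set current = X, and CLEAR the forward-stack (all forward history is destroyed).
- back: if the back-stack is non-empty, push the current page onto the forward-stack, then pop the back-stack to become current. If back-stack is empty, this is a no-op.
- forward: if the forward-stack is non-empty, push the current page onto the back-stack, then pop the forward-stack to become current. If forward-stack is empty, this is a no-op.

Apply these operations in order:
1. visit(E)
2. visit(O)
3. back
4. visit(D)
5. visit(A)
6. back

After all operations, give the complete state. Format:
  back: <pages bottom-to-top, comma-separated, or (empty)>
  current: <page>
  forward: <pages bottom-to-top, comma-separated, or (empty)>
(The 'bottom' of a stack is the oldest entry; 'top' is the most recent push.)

Answer: back: HOME,E
current: D
forward: A

Derivation:
After 1 (visit(E)): cur=E back=1 fwd=0
After 2 (visit(O)): cur=O back=2 fwd=0
After 3 (back): cur=E back=1 fwd=1
After 4 (visit(D)): cur=D back=2 fwd=0
After 5 (visit(A)): cur=A back=3 fwd=0
After 6 (back): cur=D back=2 fwd=1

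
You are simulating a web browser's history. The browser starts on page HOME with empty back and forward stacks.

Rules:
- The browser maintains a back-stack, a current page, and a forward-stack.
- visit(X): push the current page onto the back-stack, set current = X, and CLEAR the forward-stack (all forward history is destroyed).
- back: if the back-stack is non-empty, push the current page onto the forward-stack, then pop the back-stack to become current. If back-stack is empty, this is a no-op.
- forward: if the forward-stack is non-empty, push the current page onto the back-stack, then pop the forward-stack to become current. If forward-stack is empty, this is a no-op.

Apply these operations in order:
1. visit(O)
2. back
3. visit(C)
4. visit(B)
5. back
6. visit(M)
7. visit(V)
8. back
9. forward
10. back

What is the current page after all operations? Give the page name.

Answer: M

Derivation:
After 1 (visit(O)): cur=O back=1 fwd=0
After 2 (back): cur=HOME back=0 fwd=1
After 3 (visit(C)): cur=C back=1 fwd=0
After 4 (visit(B)): cur=B back=2 fwd=0
After 5 (back): cur=C back=1 fwd=1
After 6 (visit(M)): cur=M back=2 fwd=0
After 7 (visit(V)): cur=V back=3 fwd=0
After 8 (back): cur=M back=2 fwd=1
After 9 (forward): cur=V back=3 fwd=0
After 10 (back): cur=M back=2 fwd=1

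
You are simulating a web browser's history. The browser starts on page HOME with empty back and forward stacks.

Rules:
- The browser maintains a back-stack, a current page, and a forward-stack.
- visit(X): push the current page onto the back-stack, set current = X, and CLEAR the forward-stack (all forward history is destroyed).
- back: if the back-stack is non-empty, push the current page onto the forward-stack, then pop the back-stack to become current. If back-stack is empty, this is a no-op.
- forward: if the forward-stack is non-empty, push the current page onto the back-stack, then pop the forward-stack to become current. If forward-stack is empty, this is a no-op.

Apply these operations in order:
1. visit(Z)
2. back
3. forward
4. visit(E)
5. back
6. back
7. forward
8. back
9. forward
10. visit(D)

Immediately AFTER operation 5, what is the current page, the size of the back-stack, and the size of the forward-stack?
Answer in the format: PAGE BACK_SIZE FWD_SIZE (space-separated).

After 1 (visit(Z)): cur=Z back=1 fwd=0
After 2 (back): cur=HOME back=0 fwd=1
After 3 (forward): cur=Z back=1 fwd=0
After 4 (visit(E)): cur=E back=2 fwd=0
After 5 (back): cur=Z back=1 fwd=1

Z 1 1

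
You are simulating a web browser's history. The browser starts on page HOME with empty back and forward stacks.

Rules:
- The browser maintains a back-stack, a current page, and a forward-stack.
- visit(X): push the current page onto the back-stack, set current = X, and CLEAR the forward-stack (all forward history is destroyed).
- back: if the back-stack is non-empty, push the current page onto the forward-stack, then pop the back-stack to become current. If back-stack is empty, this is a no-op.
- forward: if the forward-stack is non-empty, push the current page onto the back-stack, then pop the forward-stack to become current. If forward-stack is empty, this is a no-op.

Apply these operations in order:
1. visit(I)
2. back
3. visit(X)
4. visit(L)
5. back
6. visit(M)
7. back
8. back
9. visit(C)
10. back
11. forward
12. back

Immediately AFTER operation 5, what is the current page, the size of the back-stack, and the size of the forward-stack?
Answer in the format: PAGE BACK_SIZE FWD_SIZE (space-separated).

After 1 (visit(I)): cur=I back=1 fwd=0
After 2 (back): cur=HOME back=0 fwd=1
After 3 (visit(X)): cur=X back=1 fwd=0
After 4 (visit(L)): cur=L back=2 fwd=0
After 5 (back): cur=X back=1 fwd=1

X 1 1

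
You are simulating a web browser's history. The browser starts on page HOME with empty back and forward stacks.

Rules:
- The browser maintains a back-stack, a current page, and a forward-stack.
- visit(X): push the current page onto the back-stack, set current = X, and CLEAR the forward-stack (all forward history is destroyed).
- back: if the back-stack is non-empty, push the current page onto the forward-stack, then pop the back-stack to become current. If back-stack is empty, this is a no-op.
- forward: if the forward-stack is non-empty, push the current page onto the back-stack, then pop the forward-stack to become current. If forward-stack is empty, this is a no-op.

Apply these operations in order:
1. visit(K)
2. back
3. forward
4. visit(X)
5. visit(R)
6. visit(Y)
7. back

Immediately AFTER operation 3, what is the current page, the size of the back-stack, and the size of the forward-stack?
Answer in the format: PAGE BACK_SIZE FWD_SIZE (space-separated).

After 1 (visit(K)): cur=K back=1 fwd=0
After 2 (back): cur=HOME back=0 fwd=1
After 3 (forward): cur=K back=1 fwd=0

K 1 0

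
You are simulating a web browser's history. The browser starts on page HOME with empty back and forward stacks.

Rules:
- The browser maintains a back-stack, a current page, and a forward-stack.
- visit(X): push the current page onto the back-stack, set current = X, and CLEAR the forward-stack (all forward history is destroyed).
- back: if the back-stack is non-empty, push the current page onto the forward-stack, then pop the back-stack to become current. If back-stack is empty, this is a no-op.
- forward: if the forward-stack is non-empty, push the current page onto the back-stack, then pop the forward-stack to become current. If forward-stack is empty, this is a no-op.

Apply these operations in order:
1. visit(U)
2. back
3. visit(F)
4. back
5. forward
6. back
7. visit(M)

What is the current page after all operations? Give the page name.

After 1 (visit(U)): cur=U back=1 fwd=0
After 2 (back): cur=HOME back=0 fwd=1
After 3 (visit(F)): cur=F back=1 fwd=0
After 4 (back): cur=HOME back=0 fwd=1
After 5 (forward): cur=F back=1 fwd=0
After 6 (back): cur=HOME back=0 fwd=1
After 7 (visit(M)): cur=M back=1 fwd=0

Answer: M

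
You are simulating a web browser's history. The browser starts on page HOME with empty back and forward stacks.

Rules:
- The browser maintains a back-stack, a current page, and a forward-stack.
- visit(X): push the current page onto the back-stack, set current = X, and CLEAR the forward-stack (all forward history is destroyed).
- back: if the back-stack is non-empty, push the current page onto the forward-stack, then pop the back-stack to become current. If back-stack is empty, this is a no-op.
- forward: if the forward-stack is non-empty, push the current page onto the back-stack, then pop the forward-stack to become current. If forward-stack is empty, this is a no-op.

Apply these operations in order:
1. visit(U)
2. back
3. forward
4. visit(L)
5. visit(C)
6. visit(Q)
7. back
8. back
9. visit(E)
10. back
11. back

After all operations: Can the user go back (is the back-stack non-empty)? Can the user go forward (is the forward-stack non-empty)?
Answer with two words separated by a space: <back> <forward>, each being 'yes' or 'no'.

After 1 (visit(U)): cur=U back=1 fwd=0
After 2 (back): cur=HOME back=0 fwd=1
After 3 (forward): cur=U back=1 fwd=0
After 4 (visit(L)): cur=L back=2 fwd=0
After 5 (visit(C)): cur=C back=3 fwd=0
After 6 (visit(Q)): cur=Q back=4 fwd=0
After 7 (back): cur=C back=3 fwd=1
After 8 (back): cur=L back=2 fwd=2
After 9 (visit(E)): cur=E back=3 fwd=0
After 10 (back): cur=L back=2 fwd=1
After 11 (back): cur=U back=1 fwd=2

Answer: yes yes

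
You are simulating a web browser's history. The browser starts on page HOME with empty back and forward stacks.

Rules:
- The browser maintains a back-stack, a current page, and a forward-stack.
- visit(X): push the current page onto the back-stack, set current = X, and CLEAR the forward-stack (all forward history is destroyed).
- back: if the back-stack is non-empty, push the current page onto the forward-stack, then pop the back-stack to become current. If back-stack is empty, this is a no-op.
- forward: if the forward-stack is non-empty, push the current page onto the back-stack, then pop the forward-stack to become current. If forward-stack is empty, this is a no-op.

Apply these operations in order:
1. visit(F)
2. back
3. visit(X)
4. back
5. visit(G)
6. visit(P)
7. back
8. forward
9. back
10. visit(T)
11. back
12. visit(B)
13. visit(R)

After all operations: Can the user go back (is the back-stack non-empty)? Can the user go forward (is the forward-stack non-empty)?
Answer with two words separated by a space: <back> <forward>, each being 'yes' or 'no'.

Answer: yes no

Derivation:
After 1 (visit(F)): cur=F back=1 fwd=0
After 2 (back): cur=HOME back=0 fwd=1
After 3 (visit(X)): cur=X back=1 fwd=0
After 4 (back): cur=HOME back=0 fwd=1
After 5 (visit(G)): cur=G back=1 fwd=0
After 6 (visit(P)): cur=P back=2 fwd=0
After 7 (back): cur=G back=1 fwd=1
After 8 (forward): cur=P back=2 fwd=0
After 9 (back): cur=G back=1 fwd=1
After 10 (visit(T)): cur=T back=2 fwd=0
After 11 (back): cur=G back=1 fwd=1
After 12 (visit(B)): cur=B back=2 fwd=0
After 13 (visit(R)): cur=R back=3 fwd=0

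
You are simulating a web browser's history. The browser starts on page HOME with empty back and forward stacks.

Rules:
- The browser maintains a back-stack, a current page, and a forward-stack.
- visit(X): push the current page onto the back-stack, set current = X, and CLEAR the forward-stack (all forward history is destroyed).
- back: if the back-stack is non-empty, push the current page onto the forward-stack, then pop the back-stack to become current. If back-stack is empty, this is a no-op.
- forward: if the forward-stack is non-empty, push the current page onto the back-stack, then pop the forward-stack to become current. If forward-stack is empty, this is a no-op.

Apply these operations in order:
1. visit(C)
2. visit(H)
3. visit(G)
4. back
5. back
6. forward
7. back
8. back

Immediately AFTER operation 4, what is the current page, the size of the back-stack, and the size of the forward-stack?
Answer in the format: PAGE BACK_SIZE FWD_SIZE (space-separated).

After 1 (visit(C)): cur=C back=1 fwd=0
After 2 (visit(H)): cur=H back=2 fwd=0
After 3 (visit(G)): cur=G back=3 fwd=0
After 4 (back): cur=H back=2 fwd=1

H 2 1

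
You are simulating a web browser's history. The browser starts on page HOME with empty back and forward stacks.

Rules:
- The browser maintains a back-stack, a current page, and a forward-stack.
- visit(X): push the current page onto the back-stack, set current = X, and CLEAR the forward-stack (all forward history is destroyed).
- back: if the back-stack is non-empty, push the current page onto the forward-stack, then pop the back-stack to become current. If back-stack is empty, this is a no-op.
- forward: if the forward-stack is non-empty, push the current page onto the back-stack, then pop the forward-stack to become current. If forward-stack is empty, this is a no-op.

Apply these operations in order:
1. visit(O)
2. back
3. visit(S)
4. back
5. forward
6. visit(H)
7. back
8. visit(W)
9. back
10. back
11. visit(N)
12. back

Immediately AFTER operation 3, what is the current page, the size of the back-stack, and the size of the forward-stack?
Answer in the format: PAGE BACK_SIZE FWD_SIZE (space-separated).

After 1 (visit(O)): cur=O back=1 fwd=0
After 2 (back): cur=HOME back=0 fwd=1
After 3 (visit(S)): cur=S back=1 fwd=0

S 1 0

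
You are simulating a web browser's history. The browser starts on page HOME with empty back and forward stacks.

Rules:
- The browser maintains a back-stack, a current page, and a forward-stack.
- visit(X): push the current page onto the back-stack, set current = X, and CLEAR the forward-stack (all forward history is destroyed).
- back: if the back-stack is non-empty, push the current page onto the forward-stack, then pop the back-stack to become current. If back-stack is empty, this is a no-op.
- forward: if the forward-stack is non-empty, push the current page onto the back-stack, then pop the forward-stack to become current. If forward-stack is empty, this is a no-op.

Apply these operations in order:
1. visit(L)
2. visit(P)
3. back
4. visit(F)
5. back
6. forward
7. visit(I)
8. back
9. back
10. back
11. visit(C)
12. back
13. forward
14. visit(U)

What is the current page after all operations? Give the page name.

After 1 (visit(L)): cur=L back=1 fwd=0
After 2 (visit(P)): cur=P back=2 fwd=0
After 3 (back): cur=L back=1 fwd=1
After 4 (visit(F)): cur=F back=2 fwd=0
After 5 (back): cur=L back=1 fwd=1
After 6 (forward): cur=F back=2 fwd=0
After 7 (visit(I)): cur=I back=3 fwd=0
After 8 (back): cur=F back=2 fwd=1
After 9 (back): cur=L back=1 fwd=2
After 10 (back): cur=HOME back=0 fwd=3
After 11 (visit(C)): cur=C back=1 fwd=0
After 12 (back): cur=HOME back=0 fwd=1
After 13 (forward): cur=C back=1 fwd=0
After 14 (visit(U)): cur=U back=2 fwd=0

Answer: U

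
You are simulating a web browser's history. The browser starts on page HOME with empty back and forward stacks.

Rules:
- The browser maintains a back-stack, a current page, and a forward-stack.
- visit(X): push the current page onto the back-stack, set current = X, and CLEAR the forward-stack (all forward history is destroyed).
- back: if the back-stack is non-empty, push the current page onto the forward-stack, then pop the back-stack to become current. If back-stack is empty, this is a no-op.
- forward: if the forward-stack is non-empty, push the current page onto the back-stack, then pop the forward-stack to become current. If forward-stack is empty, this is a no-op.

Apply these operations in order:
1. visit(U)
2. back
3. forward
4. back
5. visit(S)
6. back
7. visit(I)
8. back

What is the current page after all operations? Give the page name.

Answer: HOME

Derivation:
After 1 (visit(U)): cur=U back=1 fwd=0
After 2 (back): cur=HOME back=0 fwd=1
After 3 (forward): cur=U back=1 fwd=0
After 4 (back): cur=HOME back=0 fwd=1
After 5 (visit(S)): cur=S back=1 fwd=0
After 6 (back): cur=HOME back=0 fwd=1
After 7 (visit(I)): cur=I back=1 fwd=0
After 8 (back): cur=HOME back=0 fwd=1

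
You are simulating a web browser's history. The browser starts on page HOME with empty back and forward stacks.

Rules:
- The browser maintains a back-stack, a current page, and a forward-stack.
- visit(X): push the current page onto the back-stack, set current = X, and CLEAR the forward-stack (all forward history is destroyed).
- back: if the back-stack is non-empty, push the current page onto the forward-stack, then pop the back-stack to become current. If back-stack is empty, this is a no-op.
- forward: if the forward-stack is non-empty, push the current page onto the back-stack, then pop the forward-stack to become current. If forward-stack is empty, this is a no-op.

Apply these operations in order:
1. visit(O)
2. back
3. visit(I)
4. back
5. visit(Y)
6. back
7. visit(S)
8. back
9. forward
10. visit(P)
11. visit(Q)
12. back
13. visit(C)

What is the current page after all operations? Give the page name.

After 1 (visit(O)): cur=O back=1 fwd=0
After 2 (back): cur=HOME back=0 fwd=1
After 3 (visit(I)): cur=I back=1 fwd=0
After 4 (back): cur=HOME back=0 fwd=1
After 5 (visit(Y)): cur=Y back=1 fwd=0
After 6 (back): cur=HOME back=0 fwd=1
After 7 (visit(S)): cur=S back=1 fwd=0
After 8 (back): cur=HOME back=0 fwd=1
After 9 (forward): cur=S back=1 fwd=0
After 10 (visit(P)): cur=P back=2 fwd=0
After 11 (visit(Q)): cur=Q back=3 fwd=0
After 12 (back): cur=P back=2 fwd=1
After 13 (visit(C)): cur=C back=3 fwd=0

Answer: C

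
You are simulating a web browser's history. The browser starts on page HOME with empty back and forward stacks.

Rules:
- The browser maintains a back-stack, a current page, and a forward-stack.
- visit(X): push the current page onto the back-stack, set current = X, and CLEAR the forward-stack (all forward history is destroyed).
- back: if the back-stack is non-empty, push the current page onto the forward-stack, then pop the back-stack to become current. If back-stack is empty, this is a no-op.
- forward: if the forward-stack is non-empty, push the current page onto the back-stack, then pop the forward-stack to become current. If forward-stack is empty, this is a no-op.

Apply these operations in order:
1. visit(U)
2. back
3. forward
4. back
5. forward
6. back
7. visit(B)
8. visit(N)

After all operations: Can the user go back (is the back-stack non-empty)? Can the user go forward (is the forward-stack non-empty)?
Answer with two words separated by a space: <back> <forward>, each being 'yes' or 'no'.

Answer: yes no

Derivation:
After 1 (visit(U)): cur=U back=1 fwd=0
After 2 (back): cur=HOME back=0 fwd=1
After 3 (forward): cur=U back=1 fwd=0
After 4 (back): cur=HOME back=0 fwd=1
After 5 (forward): cur=U back=1 fwd=0
After 6 (back): cur=HOME back=0 fwd=1
After 7 (visit(B)): cur=B back=1 fwd=0
After 8 (visit(N)): cur=N back=2 fwd=0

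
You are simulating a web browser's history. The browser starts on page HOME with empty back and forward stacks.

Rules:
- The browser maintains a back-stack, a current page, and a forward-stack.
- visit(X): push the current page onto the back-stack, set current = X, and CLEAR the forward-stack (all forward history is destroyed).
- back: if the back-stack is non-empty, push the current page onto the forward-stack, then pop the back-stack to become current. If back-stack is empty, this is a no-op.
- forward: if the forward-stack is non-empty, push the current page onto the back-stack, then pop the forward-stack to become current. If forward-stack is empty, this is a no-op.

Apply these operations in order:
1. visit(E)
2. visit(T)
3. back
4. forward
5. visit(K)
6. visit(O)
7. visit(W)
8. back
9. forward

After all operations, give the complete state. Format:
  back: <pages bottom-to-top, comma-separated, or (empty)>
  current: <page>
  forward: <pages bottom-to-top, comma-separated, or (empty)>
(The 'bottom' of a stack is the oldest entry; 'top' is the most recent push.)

After 1 (visit(E)): cur=E back=1 fwd=0
After 2 (visit(T)): cur=T back=2 fwd=0
After 3 (back): cur=E back=1 fwd=1
After 4 (forward): cur=T back=2 fwd=0
After 5 (visit(K)): cur=K back=3 fwd=0
After 6 (visit(O)): cur=O back=4 fwd=0
After 7 (visit(W)): cur=W back=5 fwd=0
After 8 (back): cur=O back=4 fwd=1
After 9 (forward): cur=W back=5 fwd=0

Answer: back: HOME,E,T,K,O
current: W
forward: (empty)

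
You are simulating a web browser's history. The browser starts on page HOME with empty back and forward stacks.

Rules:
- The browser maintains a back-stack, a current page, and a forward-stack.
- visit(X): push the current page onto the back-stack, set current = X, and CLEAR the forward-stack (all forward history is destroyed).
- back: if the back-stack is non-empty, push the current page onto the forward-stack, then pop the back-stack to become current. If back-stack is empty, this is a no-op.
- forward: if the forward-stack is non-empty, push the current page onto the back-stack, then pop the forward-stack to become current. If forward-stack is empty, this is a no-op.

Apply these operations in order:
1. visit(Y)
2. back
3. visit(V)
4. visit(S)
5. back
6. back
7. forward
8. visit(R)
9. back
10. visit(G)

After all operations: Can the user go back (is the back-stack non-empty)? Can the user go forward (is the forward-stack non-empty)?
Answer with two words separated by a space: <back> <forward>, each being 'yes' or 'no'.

Answer: yes no

Derivation:
After 1 (visit(Y)): cur=Y back=1 fwd=0
After 2 (back): cur=HOME back=0 fwd=1
After 3 (visit(V)): cur=V back=1 fwd=0
After 4 (visit(S)): cur=S back=2 fwd=0
After 5 (back): cur=V back=1 fwd=1
After 6 (back): cur=HOME back=0 fwd=2
After 7 (forward): cur=V back=1 fwd=1
After 8 (visit(R)): cur=R back=2 fwd=0
After 9 (back): cur=V back=1 fwd=1
After 10 (visit(G)): cur=G back=2 fwd=0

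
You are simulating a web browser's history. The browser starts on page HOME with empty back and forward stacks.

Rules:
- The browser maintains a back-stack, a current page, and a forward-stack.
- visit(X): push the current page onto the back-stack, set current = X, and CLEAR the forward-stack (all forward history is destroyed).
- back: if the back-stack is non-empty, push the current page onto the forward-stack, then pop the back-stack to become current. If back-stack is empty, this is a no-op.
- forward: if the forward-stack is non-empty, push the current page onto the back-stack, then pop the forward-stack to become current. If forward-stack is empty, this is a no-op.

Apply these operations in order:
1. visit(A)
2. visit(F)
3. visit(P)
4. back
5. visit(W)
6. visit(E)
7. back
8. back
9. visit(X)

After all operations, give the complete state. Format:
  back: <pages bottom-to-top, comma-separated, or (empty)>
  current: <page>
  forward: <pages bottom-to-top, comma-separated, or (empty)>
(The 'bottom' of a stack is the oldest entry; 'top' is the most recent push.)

Answer: back: HOME,A,F
current: X
forward: (empty)

Derivation:
After 1 (visit(A)): cur=A back=1 fwd=0
After 2 (visit(F)): cur=F back=2 fwd=0
After 3 (visit(P)): cur=P back=3 fwd=0
After 4 (back): cur=F back=2 fwd=1
After 5 (visit(W)): cur=W back=3 fwd=0
After 6 (visit(E)): cur=E back=4 fwd=0
After 7 (back): cur=W back=3 fwd=1
After 8 (back): cur=F back=2 fwd=2
After 9 (visit(X)): cur=X back=3 fwd=0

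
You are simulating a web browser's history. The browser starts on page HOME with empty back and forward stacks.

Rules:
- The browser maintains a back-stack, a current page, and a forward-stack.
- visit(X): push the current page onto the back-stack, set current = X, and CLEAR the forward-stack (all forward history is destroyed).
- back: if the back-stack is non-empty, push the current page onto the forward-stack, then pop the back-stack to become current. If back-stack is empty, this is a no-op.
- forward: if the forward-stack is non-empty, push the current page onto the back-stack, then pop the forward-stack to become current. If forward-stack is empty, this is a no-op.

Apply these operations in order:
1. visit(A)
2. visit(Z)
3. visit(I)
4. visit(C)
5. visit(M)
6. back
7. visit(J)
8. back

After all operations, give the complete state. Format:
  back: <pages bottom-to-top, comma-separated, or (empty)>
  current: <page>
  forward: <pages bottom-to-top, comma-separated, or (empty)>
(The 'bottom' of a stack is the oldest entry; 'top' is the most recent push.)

After 1 (visit(A)): cur=A back=1 fwd=0
After 2 (visit(Z)): cur=Z back=2 fwd=0
After 3 (visit(I)): cur=I back=3 fwd=0
After 4 (visit(C)): cur=C back=4 fwd=0
After 5 (visit(M)): cur=M back=5 fwd=0
After 6 (back): cur=C back=4 fwd=1
After 7 (visit(J)): cur=J back=5 fwd=0
After 8 (back): cur=C back=4 fwd=1

Answer: back: HOME,A,Z,I
current: C
forward: J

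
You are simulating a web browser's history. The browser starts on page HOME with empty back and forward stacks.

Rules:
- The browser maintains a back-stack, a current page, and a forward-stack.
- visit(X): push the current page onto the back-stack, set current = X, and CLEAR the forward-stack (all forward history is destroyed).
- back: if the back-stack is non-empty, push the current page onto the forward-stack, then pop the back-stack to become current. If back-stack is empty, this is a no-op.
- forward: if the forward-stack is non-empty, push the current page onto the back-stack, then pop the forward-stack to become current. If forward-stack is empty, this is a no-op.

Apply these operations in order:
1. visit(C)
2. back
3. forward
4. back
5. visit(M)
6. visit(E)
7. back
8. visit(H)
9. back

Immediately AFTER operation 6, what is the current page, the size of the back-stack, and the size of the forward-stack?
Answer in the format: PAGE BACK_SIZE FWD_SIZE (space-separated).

After 1 (visit(C)): cur=C back=1 fwd=0
After 2 (back): cur=HOME back=0 fwd=1
After 3 (forward): cur=C back=1 fwd=0
After 4 (back): cur=HOME back=0 fwd=1
After 5 (visit(M)): cur=M back=1 fwd=0
After 6 (visit(E)): cur=E back=2 fwd=0

E 2 0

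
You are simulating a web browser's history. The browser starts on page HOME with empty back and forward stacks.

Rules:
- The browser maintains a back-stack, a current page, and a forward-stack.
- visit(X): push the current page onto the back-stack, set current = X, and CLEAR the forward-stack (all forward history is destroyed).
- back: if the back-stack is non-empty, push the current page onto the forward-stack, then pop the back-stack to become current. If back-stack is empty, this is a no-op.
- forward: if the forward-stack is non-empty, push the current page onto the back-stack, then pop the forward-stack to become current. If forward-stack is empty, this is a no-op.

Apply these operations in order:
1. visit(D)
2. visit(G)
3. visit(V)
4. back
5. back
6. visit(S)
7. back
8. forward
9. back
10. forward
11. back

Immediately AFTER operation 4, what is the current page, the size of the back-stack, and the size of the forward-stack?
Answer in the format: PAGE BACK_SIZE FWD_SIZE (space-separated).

After 1 (visit(D)): cur=D back=1 fwd=0
After 2 (visit(G)): cur=G back=2 fwd=0
After 3 (visit(V)): cur=V back=3 fwd=0
After 4 (back): cur=G back=2 fwd=1

G 2 1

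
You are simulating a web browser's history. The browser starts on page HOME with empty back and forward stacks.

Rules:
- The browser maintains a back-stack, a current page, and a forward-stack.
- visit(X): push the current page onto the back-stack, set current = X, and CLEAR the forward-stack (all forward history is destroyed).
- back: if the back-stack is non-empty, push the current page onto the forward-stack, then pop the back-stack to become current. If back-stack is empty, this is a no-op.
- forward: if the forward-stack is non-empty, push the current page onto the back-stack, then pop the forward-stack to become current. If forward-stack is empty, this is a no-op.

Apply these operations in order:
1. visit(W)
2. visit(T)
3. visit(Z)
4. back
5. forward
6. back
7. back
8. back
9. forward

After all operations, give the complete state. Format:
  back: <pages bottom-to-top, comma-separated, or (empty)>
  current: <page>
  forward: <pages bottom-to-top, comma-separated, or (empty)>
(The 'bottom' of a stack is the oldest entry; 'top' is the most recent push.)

Answer: back: HOME
current: W
forward: Z,T

Derivation:
After 1 (visit(W)): cur=W back=1 fwd=0
After 2 (visit(T)): cur=T back=2 fwd=0
After 3 (visit(Z)): cur=Z back=3 fwd=0
After 4 (back): cur=T back=2 fwd=1
After 5 (forward): cur=Z back=3 fwd=0
After 6 (back): cur=T back=2 fwd=1
After 7 (back): cur=W back=1 fwd=2
After 8 (back): cur=HOME back=0 fwd=3
After 9 (forward): cur=W back=1 fwd=2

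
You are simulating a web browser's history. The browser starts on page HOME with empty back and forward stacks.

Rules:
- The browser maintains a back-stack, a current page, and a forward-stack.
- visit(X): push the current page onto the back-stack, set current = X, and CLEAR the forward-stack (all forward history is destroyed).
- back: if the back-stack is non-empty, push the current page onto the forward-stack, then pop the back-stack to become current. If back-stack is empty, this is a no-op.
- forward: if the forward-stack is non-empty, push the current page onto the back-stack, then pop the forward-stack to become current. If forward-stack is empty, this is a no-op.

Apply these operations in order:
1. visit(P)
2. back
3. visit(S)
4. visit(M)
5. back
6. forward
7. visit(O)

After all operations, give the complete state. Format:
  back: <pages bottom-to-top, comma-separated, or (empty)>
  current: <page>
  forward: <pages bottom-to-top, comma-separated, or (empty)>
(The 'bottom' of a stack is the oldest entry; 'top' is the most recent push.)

After 1 (visit(P)): cur=P back=1 fwd=0
After 2 (back): cur=HOME back=0 fwd=1
After 3 (visit(S)): cur=S back=1 fwd=0
After 4 (visit(M)): cur=M back=2 fwd=0
After 5 (back): cur=S back=1 fwd=1
After 6 (forward): cur=M back=2 fwd=0
After 7 (visit(O)): cur=O back=3 fwd=0

Answer: back: HOME,S,M
current: O
forward: (empty)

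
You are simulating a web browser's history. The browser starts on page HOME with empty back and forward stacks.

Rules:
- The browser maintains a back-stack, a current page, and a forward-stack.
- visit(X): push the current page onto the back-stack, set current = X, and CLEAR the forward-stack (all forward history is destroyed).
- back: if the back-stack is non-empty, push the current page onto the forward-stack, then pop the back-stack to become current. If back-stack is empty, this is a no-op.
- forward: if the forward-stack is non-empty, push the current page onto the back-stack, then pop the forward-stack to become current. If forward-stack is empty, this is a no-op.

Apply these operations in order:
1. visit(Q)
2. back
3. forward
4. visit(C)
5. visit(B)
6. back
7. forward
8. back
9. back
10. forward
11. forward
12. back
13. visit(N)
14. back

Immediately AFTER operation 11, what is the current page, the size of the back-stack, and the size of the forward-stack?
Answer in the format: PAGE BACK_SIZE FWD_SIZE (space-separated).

After 1 (visit(Q)): cur=Q back=1 fwd=0
After 2 (back): cur=HOME back=0 fwd=1
After 3 (forward): cur=Q back=1 fwd=0
After 4 (visit(C)): cur=C back=2 fwd=0
After 5 (visit(B)): cur=B back=3 fwd=0
After 6 (back): cur=C back=2 fwd=1
After 7 (forward): cur=B back=3 fwd=0
After 8 (back): cur=C back=2 fwd=1
After 9 (back): cur=Q back=1 fwd=2
After 10 (forward): cur=C back=2 fwd=1
After 11 (forward): cur=B back=3 fwd=0

B 3 0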